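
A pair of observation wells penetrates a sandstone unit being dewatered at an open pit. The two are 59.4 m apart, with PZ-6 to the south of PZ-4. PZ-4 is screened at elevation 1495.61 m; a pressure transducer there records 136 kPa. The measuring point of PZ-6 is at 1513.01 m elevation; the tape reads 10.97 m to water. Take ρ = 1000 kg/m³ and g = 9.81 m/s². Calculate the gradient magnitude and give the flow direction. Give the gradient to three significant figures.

i ≈ 0.125; groundwater flows toward the south

Pressure head at PZ-4: ψ = P/(ρg) = 136×1000 / (1000 × 9.81) = 13.86 m.
Total head at PZ-4: h = z + ψ = 1495.61 + 13.86 = 1509.47 m.
Total head at PZ-6: h = 1513.01 − 10.97 = 1502.04 m.
Head difference: h(PZ-4) − h(PZ-6) = 1509.47 − 1502.04 = 7.43 m.
Hydraulic gradient: i = |Δh| / L = 7.43 / 59.4 = 0.125.
Flow is from higher to lower head: from PZ-4 toward PZ-6, i.e. toward the south.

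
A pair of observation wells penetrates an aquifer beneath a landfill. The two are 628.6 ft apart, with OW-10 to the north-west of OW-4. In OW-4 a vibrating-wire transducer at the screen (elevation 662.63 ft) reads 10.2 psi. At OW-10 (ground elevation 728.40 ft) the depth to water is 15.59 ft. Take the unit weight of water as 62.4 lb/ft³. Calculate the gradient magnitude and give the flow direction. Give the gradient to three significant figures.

i ≈ 0.0424; groundwater flows toward the south-east

Pressure head at OW-4: ψ = 144·P/γ = 144 × 10.2 / 62.4 = 23.54 ft.
Total head at OW-4: h = z + ψ = 662.63 + 23.54 = 686.17 ft.
Total head at OW-10: h = 728.40 − 15.59 = 712.81 ft.
Head difference: h(OW-4) − h(OW-10) = 686.17 − 712.81 = -26.64 ft.
Hydraulic gradient: i = |Δh| / L = 26.64 / 628.6 = 0.0424.
Flow is from higher to lower head: from OW-10 toward OW-4, i.e. toward the south-east.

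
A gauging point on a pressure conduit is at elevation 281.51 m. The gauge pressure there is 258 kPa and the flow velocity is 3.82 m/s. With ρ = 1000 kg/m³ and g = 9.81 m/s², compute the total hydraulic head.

Pressure head ψ = P/(ρg) = 258×1000 / (1000 × 9.81) = 26.30 m.
Velocity head = v²/(2g) = 3.82² / (2 × 9.81) = 0.744 m.
h = z + ψ + v²/(2g) = 281.51 + 26.30 + 0.744 = 308.55 m.

h ≈ 308.55 m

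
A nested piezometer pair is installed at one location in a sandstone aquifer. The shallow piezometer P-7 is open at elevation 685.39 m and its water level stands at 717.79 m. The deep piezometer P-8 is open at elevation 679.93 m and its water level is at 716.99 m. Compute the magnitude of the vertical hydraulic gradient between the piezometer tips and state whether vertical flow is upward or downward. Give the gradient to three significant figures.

|i_v| ≈ 0.147; vertical flow is downward

Total head at P-7: h = 717.79 m (water level in the standpipe).
Total head at P-8: h = 716.99 m.
Δh = h(P-7) − h(P-8) = 717.79 − 716.99 = 0.80 m.
Vertical separation Δz = 685.39 − 679.93 = 5.46 m.
|i_v| = |Δh| / Δz = 0.80 / 5.46 = 0.147.
Head is higher in the shallow piezometer, so vertical flow is downward (recharge condition).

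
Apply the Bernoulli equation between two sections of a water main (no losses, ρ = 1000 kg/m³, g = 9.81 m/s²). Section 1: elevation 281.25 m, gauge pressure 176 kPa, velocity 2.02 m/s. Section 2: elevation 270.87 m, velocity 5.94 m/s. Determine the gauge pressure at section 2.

Pressure head at 1: ψ₁ = P₁/(ρg) = 176×1000 / (1000 × 9.81) = 17.94 m.
Velocity heads: v₁²/2g = 2.02²/19.62 = 0.208 m; v₂²/2g = 5.94²/19.62 = 1.798 m.
Total head H = z₁ + ψ₁ + v₁²/2g = 281.25 + 17.94 + 0.208 = 299.40 m.
ψ₂ = H − z₂ − v₂²/2g = 299.40 − 270.87 − 1.798 = 26.73 m.
P₂ = ρgψ₂ = 1000 × 9.81 × 26.73 ≈ 262 kPa.

P₂ ≈ 262 kPa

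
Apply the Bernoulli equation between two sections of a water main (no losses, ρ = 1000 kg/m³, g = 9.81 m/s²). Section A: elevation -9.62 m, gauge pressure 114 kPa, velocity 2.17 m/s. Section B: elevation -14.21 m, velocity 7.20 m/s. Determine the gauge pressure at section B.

P₂ ≈ 135 kPa

Pressure head at A: ψ₁ = P₁/(ρg) = 114×1000 / (1000 × 9.81) = 11.62 m.
Velocity heads: v₁²/2g = 2.17²/19.62 = 0.240 m; v₂²/2g = 7.20²/19.62 = 2.642 m.
Total head H = z₁ + ψ₁ + v₁²/2g = -9.62 + 11.62 + 0.240 = 2.24 m.
ψ₂ = H − z₂ − v₂²/2g = 2.24 − (-14.21) − 2.642 = 13.81 m.
P₂ = ρgψ₂ = 1000 × 9.81 × 13.81 ≈ 135 kPa.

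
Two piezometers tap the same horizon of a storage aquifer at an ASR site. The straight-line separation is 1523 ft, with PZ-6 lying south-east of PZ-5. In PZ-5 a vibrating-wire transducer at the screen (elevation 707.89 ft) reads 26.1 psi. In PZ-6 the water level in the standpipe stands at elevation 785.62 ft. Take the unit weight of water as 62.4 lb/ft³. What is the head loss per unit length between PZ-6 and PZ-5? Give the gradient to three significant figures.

Pressure head at PZ-5: ψ = 144·P/γ = 144 × 26.1 / 62.4 = 60.23 ft.
Total head at PZ-5: h = z + ψ = 707.89 + 60.23 = 768.12 ft.
Total head at PZ-6: h = 785.62 ft (water level in the piezometer is the total head).
Head difference: h(PZ-5) − h(PZ-6) = 768.12 − 785.62 = -17.50 ft.
Hydraulic gradient: i = |Δh| / L = 17.50 / 1523 = 0.0115.

i ≈ 0.0115 ft/ft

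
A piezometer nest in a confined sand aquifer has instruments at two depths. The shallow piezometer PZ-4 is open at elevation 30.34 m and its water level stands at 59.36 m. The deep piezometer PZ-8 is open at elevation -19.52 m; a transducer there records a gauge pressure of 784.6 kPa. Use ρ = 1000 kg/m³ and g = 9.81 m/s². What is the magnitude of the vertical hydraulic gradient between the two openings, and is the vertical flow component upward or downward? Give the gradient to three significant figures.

|i_v| ≈ 0.0221; vertical flow is upward

Total head at PZ-4: h = 59.36 m (water level in the standpipe).
Pressure head at PZ-8: ψ = P/(ρg) = 784.6×1000 / (1000 × 9.81) = 79.98 m.
Total head at PZ-8: h = z + ψ = -19.52 + 79.98 = 60.46 m.
Δh = h(PZ-4) − h(PZ-8) = 59.36 − 60.46 = -1.10 m.
Vertical separation Δz = 30.34 − (-19.52) = 49.86 m.
|i_v| = |Δh| / Δz = 1.10 / 49.86 = 0.0221.
Head is higher in the deep piezometer, so vertical flow is upward (discharge condition).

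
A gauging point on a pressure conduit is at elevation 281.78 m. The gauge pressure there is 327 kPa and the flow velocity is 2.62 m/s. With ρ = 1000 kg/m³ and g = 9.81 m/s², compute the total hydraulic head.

Pressure head ψ = P/(ρg) = 327×1000 / (1000 × 9.81) = 33.33 m.
Velocity head = v²/(2g) = 2.62² / (2 × 9.81) = 0.350 m.
h = z + ψ + v²/(2g) = 281.78 + 33.33 + 0.350 = 315.46 m.

h ≈ 315.46 m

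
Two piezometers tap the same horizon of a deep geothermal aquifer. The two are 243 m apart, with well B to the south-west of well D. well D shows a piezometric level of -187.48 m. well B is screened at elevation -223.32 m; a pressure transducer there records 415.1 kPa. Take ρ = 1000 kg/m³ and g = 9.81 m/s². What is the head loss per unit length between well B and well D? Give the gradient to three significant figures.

Total head at well D: h = -187.48 m (water level in the piezometer is the total head).
Pressure head at well B: ψ = P/(ρg) = 415.1×1000 / (1000 × 9.81) = 42.31 m.
Total head at well B: h = z + ψ = -223.32 + 42.31 = -181.01 m.
Head difference: h(well D) − h(well B) = -187.48 − (-181.01) = -6.47 m.
Hydraulic gradient: i = |Δh| / L = 6.47 / 243 = 0.0266.

i ≈ 0.0266 m/m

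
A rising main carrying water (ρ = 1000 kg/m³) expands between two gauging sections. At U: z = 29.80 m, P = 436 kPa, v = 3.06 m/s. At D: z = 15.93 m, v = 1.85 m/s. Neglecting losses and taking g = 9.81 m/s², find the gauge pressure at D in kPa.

P₂ ≈ 575 kPa

Pressure head at U: ψ₁ = P₁/(ρg) = 436×1000 / (1000 × 9.81) = 44.44 m.
Velocity heads: v₁²/2g = 3.06²/19.62 = 0.477 m; v₂²/2g = 1.85²/19.62 = 0.174 m.
Total head H = z₁ + ψ₁ + v₁²/2g = 29.80 + 44.44 + 0.477 = 74.72 m.
ψ₂ = H − z₂ − v₂²/2g = 74.72 − 15.93 − 0.174 = 58.62 m.
P₂ = ρgψ₂ = 1000 × 9.81 × 58.62 ≈ 575 kPa.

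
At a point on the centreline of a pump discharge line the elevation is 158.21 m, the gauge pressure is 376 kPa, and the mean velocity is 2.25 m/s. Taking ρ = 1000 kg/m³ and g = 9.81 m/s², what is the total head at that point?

h ≈ 196.80 m

Pressure head ψ = P/(ρg) = 376×1000 / (1000 × 9.81) = 38.33 m.
Velocity head = v²/(2g) = 2.25² / (2 × 9.81) = 0.258 m.
h = z + ψ + v²/(2g) = 158.21 + 38.33 + 0.258 = 196.80 m.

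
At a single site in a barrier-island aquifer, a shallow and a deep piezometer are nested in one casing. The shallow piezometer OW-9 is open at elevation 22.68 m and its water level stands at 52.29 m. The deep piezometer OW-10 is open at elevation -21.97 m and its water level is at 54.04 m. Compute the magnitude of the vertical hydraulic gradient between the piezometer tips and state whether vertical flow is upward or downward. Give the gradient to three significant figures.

Total head at OW-9: h = 52.29 m (water level in the standpipe).
Total head at OW-10: h = 54.04 m.
Δh = h(OW-9) − h(OW-10) = 52.29 − 54.04 = -1.75 m.
Vertical separation Δz = 22.68 − (-21.97) = 44.65 m.
|i_v| = |Δh| / Δz = 1.75 / 44.65 = 0.0392.
Head is higher in the deep piezometer, so vertical flow is upward (discharge condition).

|i_v| ≈ 0.0392; vertical flow is upward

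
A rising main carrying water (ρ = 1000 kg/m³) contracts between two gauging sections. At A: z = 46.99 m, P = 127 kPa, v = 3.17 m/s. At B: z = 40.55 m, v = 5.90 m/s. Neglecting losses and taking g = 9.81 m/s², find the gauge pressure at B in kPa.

P₂ ≈ 178 kPa

Pressure head at A: ψ₁ = P₁/(ρg) = 127×1000 / (1000 × 9.81) = 12.95 m.
Velocity heads: v₁²/2g = 3.17²/19.62 = 0.512 m; v₂²/2g = 5.90²/19.62 = 1.774 m.
Total head H = z₁ + ψ₁ + v₁²/2g = 46.99 + 12.95 + 0.512 = 60.45 m.
ψ₂ = H − z₂ − v₂²/2g = 60.45 − 40.55 − 1.774 = 18.13 m.
P₂ = ρgψ₂ = 1000 × 9.81 × 18.13 ≈ 178 kPa.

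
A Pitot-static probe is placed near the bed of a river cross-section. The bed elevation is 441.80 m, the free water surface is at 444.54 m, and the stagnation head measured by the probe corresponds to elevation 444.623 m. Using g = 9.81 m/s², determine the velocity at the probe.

v ≈ 1.28 m/s

Near the bed, under hydrostatic conditions, the piezometric head (z + ψ) equals the free-surface elevation, 444.54 m.
Velocity head = total − piezometric = 444.623 − 444.54 = 0.083 m.
v = √(2g·h_v) = √(2 × 9.81 × 0.083) = 1.28 m/s.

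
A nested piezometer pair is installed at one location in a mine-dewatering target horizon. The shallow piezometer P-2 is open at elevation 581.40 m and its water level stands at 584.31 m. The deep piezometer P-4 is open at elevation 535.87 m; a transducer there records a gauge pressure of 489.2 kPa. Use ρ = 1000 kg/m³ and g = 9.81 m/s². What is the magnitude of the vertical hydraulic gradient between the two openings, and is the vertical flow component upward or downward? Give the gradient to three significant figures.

|i_v| ≈ 0.0314; vertical flow is upward

Total head at P-2: h = 584.31 m (water level in the standpipe).
Pressure head at P-4: ψ = P/(ρg) = 489.2×1000 / (1000 × 9.81) = 49.87 m.
Total head at P-4: h = z + ψ = 535.87 + 49.87 = 585.74 m.
Δh = h(P-2) − h(P-4) = 584.31 − 585.74 = -1.43 m.
Vertical separation Δz = 581.40 − 535.87 = 45.53 m.
|i_v| = |Δh| / Δz = 1.43 / 45.53 = 0.0314.
Head is higher in the deep piezometer, so vertical flow is upward (discharge condition).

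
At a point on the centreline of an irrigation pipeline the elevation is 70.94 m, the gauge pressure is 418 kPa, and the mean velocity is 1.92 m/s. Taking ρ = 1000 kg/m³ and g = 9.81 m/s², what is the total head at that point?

Pressure head ψ = P/(ρg) = 418×1000 / (1000 × 9.81) = 42.61 m.
Velocity head = v²/(2g) = 1.92² / (2 × 9.81) = 0.188 m.
h = z + ψ + v²/(2g) = 70.94 + 42.61 + 0.188 = 113.74 m.

h ≈ 113.74 m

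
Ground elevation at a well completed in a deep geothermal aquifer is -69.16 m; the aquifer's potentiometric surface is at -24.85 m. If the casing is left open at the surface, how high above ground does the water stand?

Water rises to the potentiometric surface, so the rise above ground = -24.85 − (-69.16) = 44.31 m.

≈ 44.31 m above ground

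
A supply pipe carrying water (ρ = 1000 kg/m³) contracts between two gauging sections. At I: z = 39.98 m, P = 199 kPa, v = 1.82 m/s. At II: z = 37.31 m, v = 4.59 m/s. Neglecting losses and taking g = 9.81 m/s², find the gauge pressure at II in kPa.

P₂ ≈ 216 kPa

Pressure head at I: ψ₁ = P₁/(ρg) = 199×1000 / (1000 × 9.81) = 20.29 m.
Velocity heads: v₁²/2g = 1.82²/19.62 = 0.169 m; v₂²/2g = 4.59²/19.62 = 1.074 m.
Total head H = z₁ + ψ₁ + v₁²/2g = 39.98 + 20.29 + 0.169 = 60.44 m.
ψ₂ = H − z₂ − v₂²/2g = 60.44 − 37.31 − 1.074 = 22.06 m.
P₂ = ρgψ₂ = 1000 × 9.81 × 22.06 ≈ 216 kPa.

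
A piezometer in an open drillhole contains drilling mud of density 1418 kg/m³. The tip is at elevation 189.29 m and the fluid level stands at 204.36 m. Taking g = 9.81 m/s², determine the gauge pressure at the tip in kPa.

Pressure head ψ = h − z = 204.36 − 189.29 = 15.07 m.
P = ρgψ = 1418 × 9.81 × 15.07 = 209632 Pa ≈ 210 kPa.

P ≈ 210 kPa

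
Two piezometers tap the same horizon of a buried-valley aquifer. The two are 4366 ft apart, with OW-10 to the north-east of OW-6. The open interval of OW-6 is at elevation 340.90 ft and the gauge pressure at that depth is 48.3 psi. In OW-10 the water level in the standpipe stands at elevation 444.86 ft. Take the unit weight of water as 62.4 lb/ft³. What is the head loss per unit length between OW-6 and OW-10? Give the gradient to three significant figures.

Pressure head at OW-6: ψ = 144·P/γ = 144 × 48.3 / 62.4 = 111.46 ft.
Total head at OW-6: h = z + ψ = 340.90 + 111.46 = 452.36 ft.
Total head at OW-10: h = 444.86 ft (water level in the piezometer is the total head).
Head difference: h(OW-6) − h(OW-10) = 452.36 − 444.86 = 7.50 ft.
Hydraulic gradient: i = |Δh| / L = 7.50 / 4366 = 0.00172.

i ≈ 0.00172 ft/ft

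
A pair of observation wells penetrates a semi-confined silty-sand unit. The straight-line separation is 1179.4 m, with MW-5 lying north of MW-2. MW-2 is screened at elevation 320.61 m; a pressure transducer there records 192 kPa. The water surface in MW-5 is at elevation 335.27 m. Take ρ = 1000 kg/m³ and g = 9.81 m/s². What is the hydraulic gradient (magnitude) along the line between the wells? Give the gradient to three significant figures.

i ≈ 0.00416

Pressure head at MW-2: ψ = P/(ρg) = 192×1000 / (1000 × 9.81) = 19.57 m.
Total head at MW-2: h = z + ψ = 320.61 + 19.57 = 340.18 m.
Total head at MW-5: h = 335.27 m (water level in the piezometer is the total head).
Head difference: h(MW-2) − h(MW-5) = 340.18 − 335.27 = 4.91 m.
Hydraulic gradient: i = |Δh| / L = 4.91 / 1179.4 = 0.00416.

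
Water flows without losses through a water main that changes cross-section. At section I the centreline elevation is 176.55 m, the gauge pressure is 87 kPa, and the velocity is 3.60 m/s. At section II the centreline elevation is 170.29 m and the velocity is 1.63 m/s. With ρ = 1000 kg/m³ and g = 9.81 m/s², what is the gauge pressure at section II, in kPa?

Pressure head at I: ψ₁ = P₁/(ρg) = 87×1000 / (1000 × 9.81) = 8.87 m.
Velocity heads: v₁²/2g = 3.60²/19.62 = 0.661 m; v₂²/2g = 1.63²/19.62 = 0.135 m.
Total head H = z₁ + ψ₁ + v₁²/2g = 176.55 + 8.87 + 0.661 = 186.08 m.
ψ₂ = H − z₂ − v₂²/2g = 186.08 − 170.29 − 0.135 = 15.66 m.
P₂ = ρgψ₂ = 1000 × 9.81 × 15.66 ≈ 154 kPa.

P₂ ≈ 154 kPa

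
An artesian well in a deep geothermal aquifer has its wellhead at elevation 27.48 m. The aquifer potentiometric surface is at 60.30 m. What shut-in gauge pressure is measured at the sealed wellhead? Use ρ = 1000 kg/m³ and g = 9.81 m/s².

P ≈ 322 kPa

Head above the cap: Δh = 60.30 − 27.48 = 32.82 m.
P = ρgΔh = 1000 × 9.81 × 32.82 = 321964 Pa ≈ 322 kPa.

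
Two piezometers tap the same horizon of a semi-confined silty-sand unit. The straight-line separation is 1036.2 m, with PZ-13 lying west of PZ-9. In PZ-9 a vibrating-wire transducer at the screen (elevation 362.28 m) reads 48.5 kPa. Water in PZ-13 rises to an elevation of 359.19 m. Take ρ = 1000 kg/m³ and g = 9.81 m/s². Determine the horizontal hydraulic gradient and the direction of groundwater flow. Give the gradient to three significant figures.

i ≈ 0.00775; groundwater flows toward the west

Pressure head at PZ-9: ψ = P/(ρg) = 48.5×1000 / (1000 × 9.81) = 4.94 m.
Total head at PZ-9: h = z + ψ = 362.28 + 4.94 = 367.22 m.
Total head at PZ-13: h = 359.19 m (water level in the piezometer is the total head).
Head difference: h(PZ-9) − h(PZ-13) = 367.22 − 359.19 = 8.03 m.
Hydraulic gradient: i = |Δh| / L = 8.03 / 1036.2 = 0.00775.
Flow is from higher to lower head: from PZ-9 toward PZ-13, i.e. toward the west.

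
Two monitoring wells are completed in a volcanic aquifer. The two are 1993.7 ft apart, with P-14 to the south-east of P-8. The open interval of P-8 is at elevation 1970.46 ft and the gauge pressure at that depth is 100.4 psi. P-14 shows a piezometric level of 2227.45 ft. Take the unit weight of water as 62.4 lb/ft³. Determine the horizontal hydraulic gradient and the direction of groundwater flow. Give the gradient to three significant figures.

i ≈ 0.0127; groundwater flows toward the north-west

Pressure head at P-8: ψ = 144·P/γ = 144 × 100.4 / 62.4 = 231.69 ft.
Total head at P-8: h = z + ψ = 1970.46 + 231.69 = 2202.15 ft.
Total head at P-14: h = 2227.45 ft (water level in the piezometer is the total head).
Head difference: h(P-8) − h(P-14) = 2202.15 − 2227.45 = -25.30 ft.
Hydraulic gradient: i = |Δh| / L = 25.30 / 1993.7 = 0.0127.
Flow is from higher to lower head: from P-14 toward P-8, i.e. toward the north-west.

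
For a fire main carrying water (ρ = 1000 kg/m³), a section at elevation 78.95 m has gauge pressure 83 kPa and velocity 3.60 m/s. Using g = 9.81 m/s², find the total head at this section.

h ≈ 88.07 m

Pressure head ψ = P/(ρg) = 83×1000 / (1000 × 9.81) = 8.46 m.
Velocity head = v²/(2g) = 3.60² / (2 × 9.81) = 0.661 m.
h = z + ψ + v²/(2g) = 78.95 + 8.46 + 0.661 = 88.07 m.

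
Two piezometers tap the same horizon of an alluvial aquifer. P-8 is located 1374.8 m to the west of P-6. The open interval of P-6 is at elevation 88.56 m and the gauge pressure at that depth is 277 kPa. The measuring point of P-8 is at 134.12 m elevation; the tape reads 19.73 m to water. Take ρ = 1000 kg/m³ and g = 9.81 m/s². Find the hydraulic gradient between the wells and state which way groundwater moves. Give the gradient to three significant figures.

i ≈ 0.00175; groundwater flows toward the west

Pressure head at P-6: ψ = P/(ρg) = 277×1000 / (1000 × 9.81) = 28.24 m.
Total head at P-6: h = z + ψ = 88.56 + 28.24 = 116.80 m.
Total head at P-8: h = 134.12 − 19.73 = 114.39 m.
Head difference: h(P-6) − h(P-8) = 116.80 − 114.39 = 2.41 m.
Hydraulic gradient: i = |Δh| / L = 2.41 / 1374.8 = 0.00175.
Flow is from higher to lower head: from P-6 toward P-8, i.e. toward the west.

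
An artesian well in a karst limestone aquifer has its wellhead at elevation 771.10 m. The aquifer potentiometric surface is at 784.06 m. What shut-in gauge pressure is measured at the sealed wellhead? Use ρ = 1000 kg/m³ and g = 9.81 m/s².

P ≈ 127 kPa

Head above the cap: Δh = 784.06 − 771.10 = 12.96 m.
P = ρgΔh = 1000 × 9.81 × 12.96 = 127138 Pa ≈ 127 kPa.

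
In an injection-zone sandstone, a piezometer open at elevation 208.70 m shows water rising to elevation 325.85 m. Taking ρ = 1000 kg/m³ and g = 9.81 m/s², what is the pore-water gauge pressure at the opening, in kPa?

P ≈ 1150 kPa

Pressure head ψ = h − z = 325.85 − 208.70 = 117.15 m.
P = ρgψ = 1000 × 9.81 × 117.15 = 1149242 Pa ≈ 1150 kPa.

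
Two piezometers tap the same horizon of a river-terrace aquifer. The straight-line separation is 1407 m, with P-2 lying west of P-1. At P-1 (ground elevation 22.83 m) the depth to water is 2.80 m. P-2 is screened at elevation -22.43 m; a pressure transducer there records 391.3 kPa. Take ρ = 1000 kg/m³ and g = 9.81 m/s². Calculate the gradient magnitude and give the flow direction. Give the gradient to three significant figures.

Total head at P-1: h = 22.83 − 2.80 = 20.03 m.
Pressure head at P-2: ψ = P/(ρg) = 391.3×1000 / (1000 × 9.81) = 39.89 m.
Total head at P-2: h = z + ψ = -22.43 + 39.89 = 17.46 m.
Head difference: h(P-1) − h(P-2) = 20.03 − 17.46 = 2.57 m.
Hydraulic gradient: i = |Δh| / L = 2.57 / 1407 = 0.00183.
Flow is from higher to lower head: from P-1 toward P-2, i.e. toward the west.

i ≈ 0.00183; groundwater flows toward the west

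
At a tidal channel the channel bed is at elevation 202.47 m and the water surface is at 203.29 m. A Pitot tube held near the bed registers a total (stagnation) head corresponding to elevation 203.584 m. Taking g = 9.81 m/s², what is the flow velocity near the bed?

Near the bed, under hydrostatic conditions, the piezometric head (z + ψ) equals the free-surface elevation, 203.29 m.
Velocity head = total − piezometric = 203.584 − 203.29 = 0.294 m.
v = √(2g·h_v) = √(2 × 9.81 × 0.294) = 2.40 m/s.

v ≈ 2.40 m/s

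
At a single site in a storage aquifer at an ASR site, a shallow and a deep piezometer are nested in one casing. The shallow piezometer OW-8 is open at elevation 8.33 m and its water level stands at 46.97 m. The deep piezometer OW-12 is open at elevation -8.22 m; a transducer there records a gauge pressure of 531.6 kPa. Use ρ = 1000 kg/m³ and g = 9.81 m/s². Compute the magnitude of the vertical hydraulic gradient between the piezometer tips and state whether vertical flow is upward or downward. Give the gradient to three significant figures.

|i_v| ≈ 0.0604; vertical flow is downward

Total head at OW-8: h = 46.97 m (water level in the standpipe).
Pressure head at OW-12: ψ = P/(ρg) = 531.6×1000 / (1000 × 9.81) = 54.19 m.
Total head at OW-12: h = z + ψ = -8.22 + 54.19 = 45.97 m.
Δh = h(OW-8) − h(OW-12) = 46.97 − 45.97 = 1.00 m.
Vertical separation Δz = 8.33 − (-8.22) = 16.55 m.
|i_v| = |Δh| / Δz = 1.00 / 16.55 = 0.0604.
Head is higher in the shallow piezometer, so vertical flow is downward (recharge condition).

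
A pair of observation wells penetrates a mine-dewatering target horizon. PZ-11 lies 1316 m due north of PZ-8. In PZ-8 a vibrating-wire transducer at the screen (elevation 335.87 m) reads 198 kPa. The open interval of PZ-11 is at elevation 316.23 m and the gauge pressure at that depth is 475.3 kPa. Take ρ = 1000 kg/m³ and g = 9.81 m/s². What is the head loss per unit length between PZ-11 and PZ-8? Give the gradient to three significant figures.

i ≈ 0.00656 m/m

Pressure head at PZ-8: ψ = P/(ρg) = 198×1000 / (1000 × 9.81) = 20.18 m.
Total head at PZ-8: h = z + ψ = 335.87 + 20.18 = 356.05 m.
Pressure head at PZ-11: ψ = P/(ρg) = 475.3×1000 / (1000 × 9.81) = 48.45 m.
Total head at PZ-11: h = z + ψ = 316.23 + 48.45 = 364.68 m.
Head difference: h(PZ-8) − h(PZ-11) = 356.05 − 364.68 = -8.63 m.
Hydraulic gradient: i = |Δh| / L = 8.63 / 1316 = 0.00656.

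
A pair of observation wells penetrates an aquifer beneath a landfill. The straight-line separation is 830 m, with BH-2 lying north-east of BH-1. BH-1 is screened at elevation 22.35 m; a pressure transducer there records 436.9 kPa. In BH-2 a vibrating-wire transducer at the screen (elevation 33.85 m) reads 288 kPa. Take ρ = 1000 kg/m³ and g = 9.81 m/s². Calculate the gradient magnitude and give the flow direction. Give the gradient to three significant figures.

Pressure head at BH-1: ψ = P/(ρg) = 436.9×1000 / (1000 × 9.81) = 44.54 m.
Total head at BH-1: h = z + ψ = 22.35 + 44.54 = 66.89 m.
Pressure head at BH-2: ψ = P/(ρg) = 288×1000 / (1000 × 9.81) = 29.36 m.
Total head at BH-2: h = z + ψ = 33.85 + 29.36 = 63.21 m.
Head difference: h(BH-1) − h(BH-2) = 66.89 − 63.21 = 3.68 m.
Hydraulic gradient: i = |Δh| / L = 3.68 / 830 = 0.00443.
Flow is from higher to lower head: from BH-1 toward BH-2, i.e. toward the north-east.

i ≈ 0.00443; groundwater flows toward the north-east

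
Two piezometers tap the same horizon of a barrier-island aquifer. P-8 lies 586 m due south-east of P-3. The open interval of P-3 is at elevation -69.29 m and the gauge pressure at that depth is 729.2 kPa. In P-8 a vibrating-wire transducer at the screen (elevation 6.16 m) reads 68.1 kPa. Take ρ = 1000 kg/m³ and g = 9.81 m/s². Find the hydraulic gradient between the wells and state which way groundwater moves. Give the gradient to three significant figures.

i ≈ 0.0138; groundwater flows toward the north-west

Pressure head at P-3: ψ = P/(ρg) = 729.2×1000 / (1000 × 9.81) = 74.33 m.
Total head at P-3: h = z + ψ = -69.29 + 74.33 = 5.04 m.
Pressure head at P-8: ψ = P/(ρg) = 68.1×1000 / (1000 × 9.81) = 6.94 m.
Total head at P-8: h = z + ψ = 6.16 + 6.94 = 13.10 m.
Head difference: h(P-3) − h(P-8) = 5.04 − 13.10 = -8.06 m.
Hydraulic gradient: i = |Δh| / L = 8.06 / 586 = 0.0138.
Flow is from higher to lower head: from P-8 toward P-3, i.e. toward the north-west.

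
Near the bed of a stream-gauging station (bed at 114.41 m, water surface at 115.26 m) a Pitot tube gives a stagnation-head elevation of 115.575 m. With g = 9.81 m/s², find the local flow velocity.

v ≈ 2.49 m/s

Near the bed, under hydrostatic conditions, the piezometric head (z + ψ) equals the free-surface elevation, 115.26 m.
Velocity head = total − piezometric = 115.575 − 115.26 = 0.315 m.
v = √(2g·h_v) = √(2 × 9.81 × 0.315) = 2.49 m/s.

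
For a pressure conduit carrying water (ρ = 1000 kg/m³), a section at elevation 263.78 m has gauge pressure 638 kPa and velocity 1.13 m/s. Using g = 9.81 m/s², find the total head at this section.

Pressure head ψ = P/(ρg) = 638×1000 / (1000 × 9.81) = 65.04 m.
Velocity head = v²/(2g) = 1.13² / (2 × 9.81) = 0.065 m.
h = z + ψ + v²/(2g) = 263.78 + 65.04 + 0.065 = 328.88 m.

h ≈ 328.88 m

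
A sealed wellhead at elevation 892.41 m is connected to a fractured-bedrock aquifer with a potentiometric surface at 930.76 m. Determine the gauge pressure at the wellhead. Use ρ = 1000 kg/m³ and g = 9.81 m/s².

P ≈ 376 kPa

Head above the cap: Δh = 930.76 − 892.41 = 38.35 m.
P = ρgΔh = 1000 × 9.81 × 38.35 = 376214 Pa ≈ 376 kPa.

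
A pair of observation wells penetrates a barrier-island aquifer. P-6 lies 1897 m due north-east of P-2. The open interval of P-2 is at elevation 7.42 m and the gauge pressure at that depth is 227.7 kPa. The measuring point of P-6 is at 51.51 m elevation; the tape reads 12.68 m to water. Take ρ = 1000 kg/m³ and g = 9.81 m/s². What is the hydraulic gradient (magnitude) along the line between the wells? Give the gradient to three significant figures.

Pressure head at P-2: ψ = P/(ρg) = 227.7×1000 / (1000 × 9.81) = 23.21 m.
Total head at P-2: h = z + ψ = 7.42 + 23.21 = 30.63 m.
Total head at P-6: h = 51.51 − 12.68 = 38.83 m.
Head difference: h(P-2) − h(P-6) = 30.63 − 38.83 = -8.20 m.
Hydraulic gradient: i = |Δh| / L = 8.20 / 1897 = 0.00432.

i ≈ 0.00432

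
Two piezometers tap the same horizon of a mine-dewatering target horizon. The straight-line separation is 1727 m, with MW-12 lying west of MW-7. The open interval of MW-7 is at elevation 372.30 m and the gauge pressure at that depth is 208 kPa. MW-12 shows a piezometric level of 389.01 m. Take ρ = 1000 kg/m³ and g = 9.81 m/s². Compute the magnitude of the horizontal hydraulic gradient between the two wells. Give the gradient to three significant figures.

i ≈ 0.00260

Pressure head at MW-7: ψ = P/(ρg) = 208×1000 / (1000 × 9.81) = 21.20 m.
Total head at MW-7: h = z + ψ = 372.30 + 21.20 = 393.50 m.
Total head at MW-12: h = 389.01 m (water level in the piezometer is the total head).
Head difference: h(MW-7) − h(MW-12) = 393.50 − 389.01 = 4.49 m.
Hydraulic gradient: i = |Δh| / L = 4.49 / 1727 = 0.00260.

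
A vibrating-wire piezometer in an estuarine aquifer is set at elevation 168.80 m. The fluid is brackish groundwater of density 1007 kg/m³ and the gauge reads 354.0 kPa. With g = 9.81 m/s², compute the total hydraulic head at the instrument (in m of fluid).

h ≈ 204.63 m

ψ = P/(ρg) = 354.0×1000 / (1007 × 9.81) = 35.83 m.
h = z + ψ = 168.80 + 35.83 = 204.63 m.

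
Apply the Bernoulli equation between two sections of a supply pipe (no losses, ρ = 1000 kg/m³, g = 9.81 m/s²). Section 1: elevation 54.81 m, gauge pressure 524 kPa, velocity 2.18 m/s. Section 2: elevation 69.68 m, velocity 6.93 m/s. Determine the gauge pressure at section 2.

Pressure head at 1: ψ₁ = P₁/(ρg) = 524×1000 / (1000 × 9.81) = 53.41 m.
Velocity heads: v₁²/2g = 2.18²/19.62 = 0.242 m; v₂²/2g = 6.93²/19.62 = 2.448 m.
Total head H = z₁ + ψ₁ + v₁²/2g = 54.81 + 53.41 + 0.242 = 108.46 m.
ψ₂ = H − z₂ − v₂²/2g = 108.46 − 69.68 − 2.448 = 36.33 m.
P₂ = ρgψ₂ = 1000 × 9.81 × 36.33 ≈ 356 kPa.

P₂ ≈ 356 kPa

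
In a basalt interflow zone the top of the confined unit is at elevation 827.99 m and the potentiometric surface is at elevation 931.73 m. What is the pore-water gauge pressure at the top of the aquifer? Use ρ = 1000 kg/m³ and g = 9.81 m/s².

Pressure head at the aquifer top: ψ = h − z = 931.73 − 827.99 = 103.74 m.
P = ρgψ = 1000 × 9.81 × 103.74 = 1017689 Pa ≈ 1020 kPa.

P ≈ 1020 kPa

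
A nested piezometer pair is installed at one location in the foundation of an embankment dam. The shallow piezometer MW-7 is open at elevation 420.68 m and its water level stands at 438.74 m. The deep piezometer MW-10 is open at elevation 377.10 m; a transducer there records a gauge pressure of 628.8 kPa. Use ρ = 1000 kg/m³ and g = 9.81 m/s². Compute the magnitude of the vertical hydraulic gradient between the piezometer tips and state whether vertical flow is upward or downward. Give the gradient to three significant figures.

|i_v| ≈ 0.0564; vertical flow is upward

Total head at MW-7: h = 438.74 m (water level in the standpipe).
Pressure head at MW-10: ψ = P/(ρg) = 628.8×1000 / (1000 × 9.81) = 64.10 m.
Total head at MW-10: h = z + ψ = 377.10 + 64.10 = 441.20 m.
Δh = h(MW-7) − h(MW-10) = 438.74 − 441.20 = -2.46 m.
Vertical separation Δz = 420.68 − 377.10 = 43.58 m.
|i_v| = |Δh| / Δz = 2.46 / 43.58 = 0.0564.
Head is higher in the deep piezometer, so vertical flow is upward (discharge condition).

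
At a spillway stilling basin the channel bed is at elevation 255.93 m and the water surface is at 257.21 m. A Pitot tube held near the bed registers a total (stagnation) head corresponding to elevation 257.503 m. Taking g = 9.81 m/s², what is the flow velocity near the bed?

v ≈ 2.40 m/s

Near the bed, under hydrostatic conditions, the piezometric head (z + ψ) equals the free-surface elevation, 257.21 m.
Velocity head = total − piezometric = 257.503 − 257.21 = 0.293 m.
v = √(2g·h_v) = √(2 × 9.81 × 0.293) = 2.40 m/s.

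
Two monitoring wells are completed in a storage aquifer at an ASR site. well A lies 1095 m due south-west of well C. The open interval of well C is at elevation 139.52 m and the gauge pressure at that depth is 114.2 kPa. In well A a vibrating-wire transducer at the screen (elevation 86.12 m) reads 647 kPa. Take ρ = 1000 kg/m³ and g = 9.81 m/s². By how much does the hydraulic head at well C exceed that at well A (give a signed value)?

Δh ≈ -0.91 m

Pressure head at well C: ψ = P/(ρg) = 114.2×1000 / (1000 × 9.81) = 11.64 m.
Total head at well C: h = z + ψ = 139.52 + 11.64 = 151.16 m.
Pressure head at well A: ψ = P/(ρg) = 647×1000 / (1000 × 9.81) = 65.95 m.
Total head at well A: h = z + ψ = 86.12 + 65.95 = 152.07 m.
Head difference: h(well C) − h(well A) = 151.16 − 152.07 = -0.91 m.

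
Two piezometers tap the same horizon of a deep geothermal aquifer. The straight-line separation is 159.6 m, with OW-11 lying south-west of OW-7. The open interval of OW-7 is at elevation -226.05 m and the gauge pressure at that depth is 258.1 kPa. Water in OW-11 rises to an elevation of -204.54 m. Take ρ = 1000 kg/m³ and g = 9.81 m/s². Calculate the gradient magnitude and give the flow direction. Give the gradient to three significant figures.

i ≈ 0.0301; groundwater flows toward the south-west

Pressure head at OW-7: ψ = P/(ρg) = 258.1×1000 / (1000 × 9.81) = 26.31 m.
Total head at OW-7: h = z + ψ = -226.05 + 26.31 = -199.74 m.
Total head at OW-11: h = -204.54 m (water level in the piezometer is the total head).
Head difference: h(OW-7) − h(OW-11) = -199.74 − (-204.54) = 4.80 m.
Hydraulic gradient: i = |Δh| / L = 4.80 / 159.6 = 0.0301.
Flow is from higher to lower head: from OW-7 toward OW-11, i.e. toward the south-west.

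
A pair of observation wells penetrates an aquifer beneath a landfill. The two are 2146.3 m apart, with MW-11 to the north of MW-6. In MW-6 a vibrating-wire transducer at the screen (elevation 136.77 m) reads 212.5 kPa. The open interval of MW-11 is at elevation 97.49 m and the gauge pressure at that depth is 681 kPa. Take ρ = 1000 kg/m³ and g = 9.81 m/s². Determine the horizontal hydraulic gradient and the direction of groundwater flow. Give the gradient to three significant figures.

Pressure head at MW-6: ψ = P/(ρg) = 212.5×1000 / (1000 × 9.81) = 21.66 m.
Total head at MW-6: h = z + ψ = 136.77 + 21.66 = 158.43 m.
Pressure head at MW-11: ψ = P/(ρg) = 681×1000 / (1000 × 9.81) = 69.42 m.
Total head at MW-11: h = z + ψ = 97.49 + 69.42 = 166.91 m.
Head difference: h(MW-6) − h(MW-11) = 158.43 − 166.91 = -8.48 m.
Hydraulic gradient: i = |Δh| / L = 8.48 / 2146.3 = 0.00395.
Flow is from higher to lower head: from MW-11 toward MW-6, i.e. toward the south.

i ≈ 0.00395; groundwater flows toward the south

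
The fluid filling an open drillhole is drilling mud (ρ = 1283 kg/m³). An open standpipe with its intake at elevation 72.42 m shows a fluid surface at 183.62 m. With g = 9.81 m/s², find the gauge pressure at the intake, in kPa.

Pressure head ψ = h − z = 183.62 − 72.42 = 111.20 m.
P = ρgψ = 1283 × 9.81 × 111.20 = 1399589 Pa ≈ 1400 kPa.

P ≈ 1400 kPa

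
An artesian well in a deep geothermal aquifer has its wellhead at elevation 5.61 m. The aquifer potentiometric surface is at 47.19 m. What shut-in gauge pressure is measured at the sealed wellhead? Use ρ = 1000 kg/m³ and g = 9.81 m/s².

Head above the cap: Δh = 47.19 − 5.61 = 41.58 m.
P = ρgΔh = 1000 × 9.81 × 41.58 = 407900 Pa ≈ 408 kPa.

P ≈ 408 kPa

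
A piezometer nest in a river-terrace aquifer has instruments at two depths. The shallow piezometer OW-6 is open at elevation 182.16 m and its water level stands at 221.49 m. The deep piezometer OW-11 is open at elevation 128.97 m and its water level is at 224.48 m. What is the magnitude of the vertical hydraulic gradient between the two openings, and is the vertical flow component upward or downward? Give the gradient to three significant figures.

Total head at OW-6: h = 221.49 m (water level in the standpipe).
Total head at OW-11: h = 224.48 m.
Δh = h(OW-6) − h(OW-11) = 221.49 − 224.48 = -2.99 m.
Vertical separation Δz = 182.16 − 128.97 = 53.19 m.
|i_v| = |Δh| / Δz = 2.99 / 53.19 = 0.0562.
Head is higher in the deep piezometer, so vertical flow is upward (discharge condition).

|i_v| ≈ 0.0562; vertical flow is upward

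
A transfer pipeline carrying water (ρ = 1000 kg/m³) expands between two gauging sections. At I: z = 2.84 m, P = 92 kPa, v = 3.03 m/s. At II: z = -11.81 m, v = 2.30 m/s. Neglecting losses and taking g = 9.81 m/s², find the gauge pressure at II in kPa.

P₂ ≈ 238 kPa

Pressure head at I: ψ₁ = P₁/(ρg) = 92×1000 / (1000 × 9.81) = 9.38 m.
Velocity heads: v₁²/2g = 3.03²/19.62 = 0.468 m; v₂²/2g = 2.30²/19.62 = 0.270 m.
Total head H = z₁ + ψ₁ + v₁²/2g = 2.84 + 9.38 + 0.468 = 12.69 m.
ψ₂ = H − z₂ − v₂²/2g = 12.69 − (-11.81) − 0.270 = 24.23 m.
P₂ = ρgψ₂ = 1000 × 9.81 × 24.23 ≈ 238 kPa.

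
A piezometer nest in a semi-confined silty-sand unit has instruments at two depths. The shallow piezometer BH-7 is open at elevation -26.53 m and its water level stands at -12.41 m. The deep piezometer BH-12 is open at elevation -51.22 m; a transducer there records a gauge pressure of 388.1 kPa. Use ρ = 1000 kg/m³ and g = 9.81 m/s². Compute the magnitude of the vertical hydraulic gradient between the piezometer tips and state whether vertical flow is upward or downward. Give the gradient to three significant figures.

|i_v| ≈ 0.0304; vertical flow is upward

Total head at BH-7: h = -12.41 m (water level in the standpipe).
Pressure head at BH-12: ψ = P/(ρg) = 388.1×1000 / (1000 × 9.81) = 39.56 m.
Total head at BH-12: h = z + ψ = -51.22 + 39.56 = -11.66 m.
Δh = h(BH-7) − h(BH-12) = -12.41 − (-11.66) = -0.75 m.
Vertical separation Δz = -26.53 − (-51.22) = 24.69 m.
|i_v| = |Δh| / Δz = 0.75 / 24.69 = 0.0304.
Head is higher in the deep piezometer, so vertical flow is upward (discharge condition).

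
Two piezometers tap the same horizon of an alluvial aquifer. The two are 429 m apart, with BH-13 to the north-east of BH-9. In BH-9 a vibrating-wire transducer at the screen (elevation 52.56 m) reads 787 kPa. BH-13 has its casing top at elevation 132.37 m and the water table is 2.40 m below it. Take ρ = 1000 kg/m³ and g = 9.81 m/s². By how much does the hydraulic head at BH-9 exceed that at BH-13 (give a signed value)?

Δh ≈ 2.81 m

Pressure head at BH-9: ψ = P/(ρg) = 787×1000 / (1000 × 9.81) = 80.22 m.
Total head at BH-9: h = z + ψ = 52.56 + 80.22 = 132.78 m.
Total head at BH-13: h = 132.37 − 2.40 = 129.97 m.
Head difference: h(BH-9) − h(BH-13) = 132.78 − 129.97 = 2.81 m.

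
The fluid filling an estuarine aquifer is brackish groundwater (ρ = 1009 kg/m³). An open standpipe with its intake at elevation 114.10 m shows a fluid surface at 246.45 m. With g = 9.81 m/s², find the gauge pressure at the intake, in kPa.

Pressure head ψ = h − z = 246.45 − 114.10 = 132.35 m.
P = ρgψ = 1009 × 9.81 × 132.35 = 1310039 Pa ≈ 1310 kPa.

P ≈ 1310 kPa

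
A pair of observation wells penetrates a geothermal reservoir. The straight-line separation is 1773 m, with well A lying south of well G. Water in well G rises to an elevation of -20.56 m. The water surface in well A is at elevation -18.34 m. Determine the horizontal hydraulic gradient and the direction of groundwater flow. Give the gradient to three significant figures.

Total head at well G: h = -20.56 m (water level in the piezometer is the total head).
Total head at well A: h = -18.34 m (water level in the piezometer is the total head).
Head difference: h(well G) − h(well A) = -20.56 − (-18.34) = -2.22 m.
Hydraulic gradient: i = |Δh| / L = 2.22 / 1773 = 0.00125.
Flow is from higher to lower head: from well A toward well G, i.e. toward the north.

i ≈ 0.00125; groundwater flows toward the north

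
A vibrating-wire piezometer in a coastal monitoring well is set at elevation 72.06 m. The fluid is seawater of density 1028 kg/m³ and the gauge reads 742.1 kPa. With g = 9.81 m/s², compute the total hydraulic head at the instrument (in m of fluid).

ψ = P/(ρg) = 742.1×1000 / (1028 × 9.81) = 73.59 m.
h = z + ψ = 72.06 + 73.59 = 145.65 m.

h ≈ 145.65 m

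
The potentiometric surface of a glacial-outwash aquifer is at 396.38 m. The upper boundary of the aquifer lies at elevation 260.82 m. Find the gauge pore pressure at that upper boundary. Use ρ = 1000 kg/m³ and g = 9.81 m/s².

Pressure head at the aquifer top: ψ = h − z = 396.38 − 260.82 = 135.56 m.
P = ρgψ = 1000 × 9.81 × 135.56 = 1329844 Pa ≈ 1330 kPa.

P ≈ 1330 kPa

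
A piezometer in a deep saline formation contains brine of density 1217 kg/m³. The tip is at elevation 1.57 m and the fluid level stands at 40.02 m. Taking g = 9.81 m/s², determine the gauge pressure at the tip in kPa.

Pressure head ψ = h − z = 40.02 − 1.57 = 38.45 m.
P = ρgψ = 1217 × 9.81 × 38.45 = 459046 Pa ≈ 459 kPa.

P ≈ 459 kPa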